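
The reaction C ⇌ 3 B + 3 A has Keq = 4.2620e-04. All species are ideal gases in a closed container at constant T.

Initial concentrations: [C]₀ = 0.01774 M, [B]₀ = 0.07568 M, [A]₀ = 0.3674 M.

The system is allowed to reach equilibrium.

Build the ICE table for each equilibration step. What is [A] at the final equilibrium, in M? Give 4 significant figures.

Q₀ = 0.001212 vs Keq = 4.2620e-04 ⇒ Q>K, reverse
Step 1:
                    C           B           A
  Initial     0.01774     0.07568      0.3674
  Change     0.005041    -0.01512    -0.01512
  Equil       0.02278     0.06056      0.3523
  solve Keq expr → x = -0.005041; check Q = 4.2620e-04

[A]_eq = 0.3523 M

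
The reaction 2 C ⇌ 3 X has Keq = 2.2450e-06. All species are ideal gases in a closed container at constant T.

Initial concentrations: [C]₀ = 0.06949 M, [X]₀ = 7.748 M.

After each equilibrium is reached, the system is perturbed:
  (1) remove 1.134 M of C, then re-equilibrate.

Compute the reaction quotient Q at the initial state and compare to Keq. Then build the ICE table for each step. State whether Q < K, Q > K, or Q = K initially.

Q₀ = 9.6322e+04 vs Keq = 2.2450e-06 ⇒ Q>K, reverse
Step 1:
                    C           X
  init        0.06949       7.748
  Δ             5.139      -7.709
  eq            5.209     0.03934
  solve Keq expr → x = -2.57; check Q = 2.2450e-06
Then remove 1.134 M of C.
Step 2:
                    C           X
  init          4.075     0.03934
  Δ          0.003946   -0.005919
  eq            4.079     0.03343
  solve Keq expr → x = -0.001973; check Q = 2.2450e-06

Q₀ = 9.6322e+04; Q > K (proceeds reverse)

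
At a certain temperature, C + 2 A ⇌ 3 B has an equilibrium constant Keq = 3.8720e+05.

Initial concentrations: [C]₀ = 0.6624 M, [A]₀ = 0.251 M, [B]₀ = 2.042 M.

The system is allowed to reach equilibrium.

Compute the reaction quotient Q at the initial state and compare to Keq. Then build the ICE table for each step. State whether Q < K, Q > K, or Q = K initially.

Q₀ = 204; Q < K (proceeds forward)

Q₀ = 204 vs Keq = 3.8720e+05 ⇒ Q<K, forward
Step 1:
                    C           A           B
  Initial      0.6624       0.251       2.042
  Change      -0.1214     -0.2428      0.3643
  Equil         0.541    0.008156       2.406
  solve Keq expr → x = 0.1214; check Q = 3.8720e+05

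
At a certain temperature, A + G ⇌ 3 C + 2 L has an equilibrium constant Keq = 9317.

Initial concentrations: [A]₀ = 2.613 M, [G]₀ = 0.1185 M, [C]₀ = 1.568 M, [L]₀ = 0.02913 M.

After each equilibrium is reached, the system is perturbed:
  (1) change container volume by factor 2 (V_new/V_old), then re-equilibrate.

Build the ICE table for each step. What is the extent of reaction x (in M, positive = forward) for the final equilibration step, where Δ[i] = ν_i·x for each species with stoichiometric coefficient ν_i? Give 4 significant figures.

x = 9.4835e-06 M

Q₀ = 0.01056 vs Keq = 9317 ⇒ Q<K, forward
Step 1:
                    A           G           C           L
  Initial       2.613      0.1185       1.568     0.02913
  Change      -0.1185     -0.1185      0.3554       0.237
  Equil         2.495  2.1678e-05       1.923      0.2661
  solve Keq expr → x = 0.1185; check Q = 9317
Then change container volume by factor 2 (V_new/V_old).
Step 2:
                    A           G           C           L
  Initial       1.247  1.0839e-05      0.9617       0.133
  Change  -9.4835e-06 -9.4835e-06  2.8451e-05  1.8967e-05
  Equil         1.247  1.3554e-06      0.9617      0.1331
  solve Keq expr → x = 9.4835e-06; check Q = 9317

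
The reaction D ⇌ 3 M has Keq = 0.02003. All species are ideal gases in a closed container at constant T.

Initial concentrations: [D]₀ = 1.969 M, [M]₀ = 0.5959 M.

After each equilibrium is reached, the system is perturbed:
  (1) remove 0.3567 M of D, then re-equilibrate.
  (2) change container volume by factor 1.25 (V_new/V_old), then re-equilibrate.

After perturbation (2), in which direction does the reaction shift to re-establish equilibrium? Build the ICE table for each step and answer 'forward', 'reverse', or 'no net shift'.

Q₀ = 0.1075 vs Keq = 0.02003 ⇒ Q>K, reverse
Step 1:
                   D          M
  I            1.969     0.5959
  C          0.08359    -0.2508
  E            2.053     0.3451
  solve Keq expr → x = -0.08359; check Q = 0.02003
Then remove 0.3567 M of D.
Step 2:
                   D          M
  I            1.696     0.3451
  C         0.006945   -0.02084
  E            1.703     0.3243
  solve Keq expr → x = -0.006945; check Q = 0.02003
Then change container volume by factor 1.25 (V_new/V_old).
Step 3:
                   D          M
  I            1.362     0.2594
  C         -0.01354    0.04061
  E            1.349     0.3001
  solve Keq expr → x = 0.01354; check Q = 0.02003

Direction: forward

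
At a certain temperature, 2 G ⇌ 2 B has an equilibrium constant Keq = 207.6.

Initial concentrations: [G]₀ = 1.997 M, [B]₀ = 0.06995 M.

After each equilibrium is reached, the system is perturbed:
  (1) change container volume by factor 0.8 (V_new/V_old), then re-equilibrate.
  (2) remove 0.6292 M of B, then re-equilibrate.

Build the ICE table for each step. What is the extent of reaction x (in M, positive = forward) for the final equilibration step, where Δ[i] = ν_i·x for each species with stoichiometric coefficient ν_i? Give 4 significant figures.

x = 0.02042 M

Q₀ = 0.001227 vs Keq = 207.6 ⇒ Q<K, forward
Step 1:
                   G          B
  init         1.997    0.06995
  Δ           -1.863      1.863
  eq          0.1341      1.933
  solve Keq expr → x = 0.9314; check Q = 207.6
Then change container volume by factor 0.8 (V_new/V_old).
Step 2:
                   G          B
  init        0.1677      2.416
  Δ                0          0
  eq          0.1677      2.416
  solve Keq expr → x = 0; check Q = 207.6
Then remove 0.6292 M of B.
Step 3:
                   G          B
  init        0.1677      1.787
  Δ         -0.04084    0.04084
  eq          0.1268      1.828
  solve Keq expr → x = 0.02042; check Q = 207.6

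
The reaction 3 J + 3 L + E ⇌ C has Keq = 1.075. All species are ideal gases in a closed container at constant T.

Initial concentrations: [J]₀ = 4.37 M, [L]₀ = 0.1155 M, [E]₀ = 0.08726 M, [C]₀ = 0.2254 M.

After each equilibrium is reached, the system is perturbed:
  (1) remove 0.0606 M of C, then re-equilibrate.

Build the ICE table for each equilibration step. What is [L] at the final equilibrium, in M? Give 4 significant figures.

[L]_eq = 0.2219 M

Q₀ = 20.09 vs Keq = 1.075 ⇒ Q>K, reverse
Step 1:
                  J         L         E         C
  Initial      4.37    0.1155   0.08726    0.2254
  Change     0.1278    0.1278   0.04259  -0.04259
  Equil       4.498    0.2433    0.1298    0.1828
  solve Keq expr → x = -0.04259; check Q = 1.075
Then remove 0.0606 M of C.
Step 2:
                  J         L         E         C
  Initial     4.498    0.2433    0.1298    0.1222
  Change   -0.02134  -0.02134 -0.007114  0.007114
  Equil       4.476    0.2219    0.1227    0.1293
  solve Keq expr → x = 0.007114; check Q = 1.075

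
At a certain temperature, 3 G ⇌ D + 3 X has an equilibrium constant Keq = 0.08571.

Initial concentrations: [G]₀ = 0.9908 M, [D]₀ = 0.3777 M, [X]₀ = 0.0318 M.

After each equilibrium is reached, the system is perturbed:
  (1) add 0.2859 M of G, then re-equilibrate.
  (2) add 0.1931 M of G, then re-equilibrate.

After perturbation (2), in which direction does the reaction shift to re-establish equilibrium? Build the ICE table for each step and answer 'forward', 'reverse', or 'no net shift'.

Direction: forward

Q₀ = 1.2487e-05 vs Keq = 0.08571 ⇒ Q<K, forward
Step 1:
                    G           D           X
  init         0.9908      0.3777      0.0318
  Δ           -0.3351      0.1117      0.3351
  eq           0.6557      0.4894      0.3669
  solve Keq expr → x = 0.1117; check Q = 0.08571
Then add 0.2859 M of G.
Step 2:
                    G           D           X
  init         0.9416      0.4894      0.3669
  Δ          -0.09622     0.03207     0.09622
  eq           0.8454      0.5215      0.4631
  solve Keq expr → x = 0.03207; check Q = 0.08571
Then add 0.1931 M of G.
Step 3:
                    G           D           X
  init          1.039      0.5215      0.4631
  Δ          -0.06378     0.02126     0.06378
  eq           0.9747      0.5427      0.5269
  solve Keq expr → x = 0.02126; check Q = 0.08571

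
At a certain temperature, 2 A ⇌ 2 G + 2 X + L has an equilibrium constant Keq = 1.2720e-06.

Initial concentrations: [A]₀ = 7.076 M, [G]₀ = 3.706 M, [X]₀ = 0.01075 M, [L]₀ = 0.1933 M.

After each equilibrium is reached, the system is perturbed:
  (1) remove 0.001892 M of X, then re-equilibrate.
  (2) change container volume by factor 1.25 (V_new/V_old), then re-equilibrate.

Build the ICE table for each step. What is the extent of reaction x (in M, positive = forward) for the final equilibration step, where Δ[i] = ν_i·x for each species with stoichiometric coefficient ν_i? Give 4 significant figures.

Q₀ = 6.1275e-06 vs Keq = 1.2720e-06 ⇒ Q>K, reverse
Step 1:
                  A         G         X         L
  init        7.076     3.706   0.01075    0.1933
  Δ        0.005803 -0.005803 -0.005803 -0.002902
  eq          7.082       3.7  0.004947    0.1904
  solve Keq expr → x = -0.002902; check Q = 1.2720e-06
Then remove 0.001892 M of X.
Step 2:
                  A         G         X         L
  init        7.082       3.7  0.003055    0.1904
  Δ       -0.001876  0.001876  0.001876 9.3803e-04
  eq           7.08     3.702  0.004931    0.1913
  solve Keq expr → x = 9.3803e-04; check Q = 1.2720e-06
Then change container volume by factor 1.25 (V_new/V_old).
Step 3:
                  A         G         X         L
  init        5.664     2.962  0.003945    0.1531
  Δ        -0.00155   0.00155   0.00155 7.7496e-04
  eq          5.662     2.963  0.005495    0.1538
  solve Keq expr → x = 7.7496e-04; check Q = 1.2720e-06

x = 7.7496e-04 M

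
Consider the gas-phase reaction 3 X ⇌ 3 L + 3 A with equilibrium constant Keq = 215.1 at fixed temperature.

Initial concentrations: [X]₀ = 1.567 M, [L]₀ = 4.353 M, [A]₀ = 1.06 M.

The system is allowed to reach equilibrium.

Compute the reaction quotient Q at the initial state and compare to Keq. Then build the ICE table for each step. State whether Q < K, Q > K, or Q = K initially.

Q₀ = 25.53 vs Keq = 215.1 ⇒ Q<K, forward
Step 1:
                   X          L          A
  I            1.567      4.353       1.06
  C          -0.4043     0.4043     0.4043
  E            1.163      4.757      1.464
  solve Keq expr → x = 0.1348; check Q = 215.1

Q₀ = 25.53; Q < K (proceeds forward)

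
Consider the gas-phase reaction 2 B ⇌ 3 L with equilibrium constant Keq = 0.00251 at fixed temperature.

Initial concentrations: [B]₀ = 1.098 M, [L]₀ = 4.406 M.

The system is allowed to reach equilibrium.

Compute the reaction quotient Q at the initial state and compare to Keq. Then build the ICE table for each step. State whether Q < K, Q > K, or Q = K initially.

Q₀ = 70.95 vs Keq = 0.00251 ⇒ Q>K, reverse
Step 1:
                    B           L
  Initial       1.098       4.406
  Change        2.716      -4.074
  Equil         3.814      0.3318
  solve Keq expr → x = -1.358; check Q = 0.00251

Q₀ = 70.95; Q > K (proceeds reverse)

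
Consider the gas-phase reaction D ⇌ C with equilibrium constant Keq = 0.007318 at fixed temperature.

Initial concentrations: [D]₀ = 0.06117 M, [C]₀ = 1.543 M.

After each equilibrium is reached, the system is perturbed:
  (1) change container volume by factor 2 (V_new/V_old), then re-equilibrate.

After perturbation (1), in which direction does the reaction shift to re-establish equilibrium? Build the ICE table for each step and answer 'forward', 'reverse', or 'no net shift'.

Q₀ = 25.22 vs Keq = 0.007318 ⇒ Q>K, reverse
Step 1:
                    D           C
  init        0.06117       1.543
  Δ             1.531      -1.531
  eq            1.593     0.01165
  solve Keq expr → x = -1.531; check Q = 0.007318
Then change container volume by factor 2 (V_new/V_old).
Step 2:
                    D           C
  init         0.7963    0.005827
  Δ                 0           0
  eq           0.7963    0.005827
  solve Keq expr → x = 0; check Q = 0.007318

Direction: no net shift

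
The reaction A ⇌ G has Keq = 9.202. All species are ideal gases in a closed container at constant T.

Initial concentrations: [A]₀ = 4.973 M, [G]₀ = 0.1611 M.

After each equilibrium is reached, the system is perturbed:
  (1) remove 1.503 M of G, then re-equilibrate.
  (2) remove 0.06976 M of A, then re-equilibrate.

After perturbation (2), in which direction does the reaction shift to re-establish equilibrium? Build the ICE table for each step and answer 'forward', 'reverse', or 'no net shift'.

Q₀ = 0.03239 vs Keq = 9.202 ⇒ Q<K, forward
Step 1:
                    A           G
  I             4.973      0.1611
  C             -4.47        4.47
  E            0.5032       4.631
  solve Keq expr → x = 4.47; check Q = 9.202
Then remove 1.503 M of G.
Step 2:
                    A           G
  I            0.5032       3.128
  C           -0.1473      0.1473
  E            0.3559       3.275
  solve Keq expr → x = 0.1473; check Q = 9.202
Then remove 0.06976 M of A.
Step 3:
                    A           G
  I            0.2862       3.275
  C           0.06292    -0.06292
  E            0.3491       3.212
  solve Keq expr → x = -0.06292; check Q = 9.202

Direction: reverse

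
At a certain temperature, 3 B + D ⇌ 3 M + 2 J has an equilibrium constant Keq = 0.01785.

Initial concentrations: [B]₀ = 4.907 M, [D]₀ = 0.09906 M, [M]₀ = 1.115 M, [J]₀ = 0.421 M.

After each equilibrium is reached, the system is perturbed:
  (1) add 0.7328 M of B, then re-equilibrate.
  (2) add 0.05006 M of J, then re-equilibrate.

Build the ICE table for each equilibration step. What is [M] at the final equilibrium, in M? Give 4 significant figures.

Q₀ = 0.02099 vs Keq = 0.01785 ⇒ Q>K, reverse
Step 1:
                    B           D           M           J
  Initial       4.907     0.09906       1.115       0.421
  Change      0.01653    0.005511    -0.01653    -0.01102
  Equil         4.924      0.1046       1.098        0.41
  solve Keq expr → x = -0.005511; check Q = 0.01785
Then add 0.7328 M of B.
Step 2:
                    B           D           M           J
  Initial       5.656      0.1046       1.098        0.41
  Change     -0.04255    -0.01418     0.04255     0.02837
  Equil         5.614     0.09039       1.141      0.4383
  solve Keq expr → x = 0.01418; check Q = 0.01785
Then add 0.05006 M of J.
Step 3:
                    B           D           M           J
  Initial       5.614     0.09039       1.141      0.4884
  Change      0.02276    0.007586    -0.02276    -0.01517
  Equil         5.637     0.09797       1.118      0.4732
  solve Keq expr → x = -0.007586; check Q = 0.01785

[M]_eq = 1.118 M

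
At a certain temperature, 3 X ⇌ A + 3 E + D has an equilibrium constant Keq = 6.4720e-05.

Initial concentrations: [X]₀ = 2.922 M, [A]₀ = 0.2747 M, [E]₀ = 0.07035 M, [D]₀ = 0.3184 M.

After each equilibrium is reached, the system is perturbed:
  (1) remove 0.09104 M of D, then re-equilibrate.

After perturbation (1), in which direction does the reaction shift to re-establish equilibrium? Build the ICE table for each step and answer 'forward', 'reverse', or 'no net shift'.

Q₀ = 1.2206e-06 vs Keq = 6.4720e-05 ⇒ Q<K, forward
Step 1:
                   X          A          E          D
  Initial      2.922     0.2747    0.07035     0.3184
  Change     -0.1545     0.0515     0.1545     0.0515
  Equil        2.767     0.3262     0.2249     0.3699
  solve Keq expr → x = 0.0515; check Q = 6.4720e-05
Then remove 0.09104 M of D.
Step 2:
                   X          A          E          D
  Initial      2.767     0.3262     0.2249     0.2789
  Change    -0.01751   0.005838    0.01751   0.005838
  Equil         2.75      0.332     0.2424     0.2847
  solve Keq expr → x = 0.005838; check Q = 6.4720e-05

Direction: forward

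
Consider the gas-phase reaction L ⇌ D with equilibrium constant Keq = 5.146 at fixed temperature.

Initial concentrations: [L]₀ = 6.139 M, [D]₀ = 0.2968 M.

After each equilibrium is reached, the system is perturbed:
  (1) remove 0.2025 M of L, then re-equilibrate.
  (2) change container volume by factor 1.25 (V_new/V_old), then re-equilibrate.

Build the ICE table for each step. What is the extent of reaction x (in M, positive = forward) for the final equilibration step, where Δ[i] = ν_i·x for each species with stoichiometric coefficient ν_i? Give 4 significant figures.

Q₀ = 0.04835 vs Keq = 5.146 ⇒ Q<K, forward
Step 1:
                   L          D
  I            6.139     0.2968
  C           -5.092      5.092
  E            1.047      5.389
  solve Keq expr → x = 5.092; check Q = 5.146
Then remove 0.2025 M of L.
Step 2:
                   L          D
  I           0.8447      5.389
  C           0.1696    -0.1696
  E            1.014      5.219
  solve Keq expr → x = -0.1696; check Q = 5.146
Then change container volume by factor 1.25 (V_new/V_old).
Step 3:
                   L          D
  I           0.8114      4.175
  C                0          0
  E           0.8114      4.175
  solve Keq expr → x = 0; check Q = 5.146

x = 0 M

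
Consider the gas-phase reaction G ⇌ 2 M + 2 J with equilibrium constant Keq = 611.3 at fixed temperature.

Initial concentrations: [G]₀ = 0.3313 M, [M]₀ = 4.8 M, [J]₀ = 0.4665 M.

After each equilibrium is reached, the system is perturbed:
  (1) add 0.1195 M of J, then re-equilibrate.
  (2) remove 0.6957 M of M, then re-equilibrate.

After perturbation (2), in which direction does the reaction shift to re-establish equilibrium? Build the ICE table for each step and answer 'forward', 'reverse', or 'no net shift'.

Direction: forward

Q₀ = 15.13 vs Keq = 611.3 ⇒ Q<K, forward
Step 1:
                    G           M           J
  Initial      0.3313         4.8      0.4665
  Change      -0.2814      0.5629      0.5629
  Equil       0.04985       5.363       1.029
  solve Keq expr → x = 0.2814; check Q = 611.3
Then add 0.1195 M of J.
Step 2:
                    G           M           J
  Initial     0.04985       5.363       1.149
  Change     0.009727    -0.01945    -0.01945
  Equil       0.05958       5.343       1.129
  solve Keq expr → x = -0.009727; check Q = 611.3
Then remove 0.6957 M of M.
Step 3:
                    G           M           J
  Initial     0.05958       4.648       1.129
  Change     -0.01207     0.02414     0.02414
  Equil       0.04751       4.672       1.154
  solve Keq expr → x = 0.01207; check Q = 611.3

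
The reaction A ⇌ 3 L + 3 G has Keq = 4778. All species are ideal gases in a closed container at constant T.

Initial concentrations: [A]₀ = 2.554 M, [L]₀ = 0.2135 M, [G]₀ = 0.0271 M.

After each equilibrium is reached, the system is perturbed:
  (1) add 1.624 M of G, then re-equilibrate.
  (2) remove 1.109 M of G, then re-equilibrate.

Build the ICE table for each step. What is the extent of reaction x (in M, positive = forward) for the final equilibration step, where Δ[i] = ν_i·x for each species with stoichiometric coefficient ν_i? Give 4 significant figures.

x = 0.1408 M

Q₀ = 7.5837e-08 vs Keq = 4778 ⇒ Q<K, forward
Step 1:
                  A         L         G
  I           2.554    0.2135    0.0271
  C          -1.368     4.103     4.103
  E           1.186     4.317      4.13
  solve Keq expr → x = 1.368; check Q = 4778
Then add 1.624 M of G.
Step 2:
                  A         L         G
  I           1.186     4.317     5.754
  C          0.2122   -0.6365   -0.6365
  E           1.398      3.68     5.118
  solve Keq expr → x = -0.2122; check Q = 4778
Then remove 1.109 M of G.
Step 3:
                  A         L         G
  I           1.398      3.68     4.009
  C         -0.1408    0.4224    0.4224
  E           1.258     4.103     4.431
  solve Keq expr → x = 0.1408; check Q = 4778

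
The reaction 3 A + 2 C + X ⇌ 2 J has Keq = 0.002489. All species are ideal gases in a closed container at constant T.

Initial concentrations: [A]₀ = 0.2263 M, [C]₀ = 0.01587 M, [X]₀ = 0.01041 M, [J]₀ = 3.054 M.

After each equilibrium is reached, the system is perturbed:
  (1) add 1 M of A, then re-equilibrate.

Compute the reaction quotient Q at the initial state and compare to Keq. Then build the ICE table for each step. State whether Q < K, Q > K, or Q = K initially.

Q₀ = 3.0696e+08; Q > K (proceeds reverse)

Q₀ = 3.0696e+08 vs Keq = 0.002489 ⇒ Q>K, reverse
Step 1:
                  A         C         X         J
  I          0.2263   0.01587   0.01041     3.054
  C           3.361     2.241      1.12    -2.241
  E           3.587     2.257     1.131    0.8134
  solve Keq expr → x = -1.12; check Q = 0.002489
Then add 1 M of A.
Step 2:
                  A         C         X         J
  I           4.587     2.257     1.131    0.8134
  C          -0.239   -0.1593  -0.07965    0.1593
  E           4.348     2.097     1.051    0.9727
  solve Keq expr → x = 0.07965; check Q = 0.002489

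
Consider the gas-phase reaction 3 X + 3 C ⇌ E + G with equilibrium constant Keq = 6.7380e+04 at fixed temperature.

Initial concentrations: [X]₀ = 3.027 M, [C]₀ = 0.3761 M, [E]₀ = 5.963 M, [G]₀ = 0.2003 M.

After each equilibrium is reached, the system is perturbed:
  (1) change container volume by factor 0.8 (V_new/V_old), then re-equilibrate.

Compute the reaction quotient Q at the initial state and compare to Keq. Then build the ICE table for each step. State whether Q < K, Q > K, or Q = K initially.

Q₀ = 0.8095; Q < K (proceeds forward)

Q₀ = 0.8095 vs Keq = 6.7380e+04 ⇒ Q<K, forward
Step 1:
                  X         C         E         G
  Initial     3.027    0.3761     5.963    0.2003
  Change    -0.3646   -0.3646    0.1215    0.1215
  Equil       2.662   0.01155     6.085    0.3218
  solve Keq expr → x = 0.1215; check Q = 6.7380e+04
Then change container volume by factor 0.8 (V_new/V_old).
Step 2:
                  X         C         E         G
  Initial     3.328   0.01443     7.606    0.4023
  Change  -0.003691 -0.003691   0.00123   0.00123
  Equil       3.324   0.01074     7.607    0.4035
  solve Keq expr → x = 0.00123; check Q = 6.7380e+04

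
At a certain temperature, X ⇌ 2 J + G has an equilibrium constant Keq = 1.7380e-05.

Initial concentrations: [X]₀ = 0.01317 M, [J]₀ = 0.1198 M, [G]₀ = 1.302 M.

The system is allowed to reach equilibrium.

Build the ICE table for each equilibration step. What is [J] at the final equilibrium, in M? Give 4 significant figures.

[J]_eq = 0.001007 M

Q₀ = 1.419 vs Keq = 1.7380e-05 ⇒ Q>K, reverse
Step 1:
                    X           J           G
  Initial     0.01317      0.1198       1.302
  Change       0.0594     -0.1188     -0.0594
  Equil       0.07257    0.001007       1.243
  solve Keq expr → x = -0.0594; check Q = 1.7380e-05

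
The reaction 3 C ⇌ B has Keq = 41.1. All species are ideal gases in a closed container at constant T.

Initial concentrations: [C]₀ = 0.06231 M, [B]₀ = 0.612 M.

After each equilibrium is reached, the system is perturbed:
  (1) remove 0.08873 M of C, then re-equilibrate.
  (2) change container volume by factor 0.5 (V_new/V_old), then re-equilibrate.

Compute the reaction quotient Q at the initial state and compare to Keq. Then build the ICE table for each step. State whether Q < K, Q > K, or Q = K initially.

Q₀ = 2530; Q > K (proceeds reverse)

Q₀ = 2530 vs Keq = 41.1 ⇒ Q>K, reverse
Step 1:
                  C         B
  Initial   0.06231     0.612
  Change     0.1756  -0.05853
  Equil      0.2379    0.5535
  solve Keq expr → x = -0.05853; check Q = 41.1
Then remove 0.08873 M of C.
Step 2:
                  C         B
  Initial    0.1492    0.5535
  Change    0.08462  -0.02821
  Equil      0.2338    0.5253
  solve Keq expr → x = -0.02821; check Q = 41.1
Then change container volume by factor 0.5 (V_new/V_old).
Step 3:
                  C         B
  Initial    0.4676     1.051
  Change    -0.1679   0.05596
  Equil      0.2997     1.106
  solve Keq expr → x = 0.05596; check Q = 41.1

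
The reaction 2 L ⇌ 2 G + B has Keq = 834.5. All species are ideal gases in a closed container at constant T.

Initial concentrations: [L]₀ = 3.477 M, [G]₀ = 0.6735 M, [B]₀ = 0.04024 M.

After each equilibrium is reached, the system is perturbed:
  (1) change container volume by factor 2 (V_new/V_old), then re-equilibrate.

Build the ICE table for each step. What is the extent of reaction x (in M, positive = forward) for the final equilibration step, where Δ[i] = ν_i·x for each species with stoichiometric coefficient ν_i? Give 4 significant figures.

x = 0.01245 M

Q₀ = 0.00151 vs Keq = 834.5 ⇒ Q<K, forward
Step 1:
                   L          G          B
  Initial      3.477     0.6735    0.04024
  Change      -3.298      3.298      1.649
  Equil       0.1787      3.972      1.689
  solve Keq expr → x = 1.649; check Q = 834.5
Then change container volume by factor 2 (V_new/V_old).
Step 2:
                   L          G          B
  Initial    0.08935      1.986     0.8447
  Change    -0.02491    0.02491    0.01245
  Equil      0.06444      2.011     0.8571
  solve Keq expr → x = 0.01245; check Q = 834.5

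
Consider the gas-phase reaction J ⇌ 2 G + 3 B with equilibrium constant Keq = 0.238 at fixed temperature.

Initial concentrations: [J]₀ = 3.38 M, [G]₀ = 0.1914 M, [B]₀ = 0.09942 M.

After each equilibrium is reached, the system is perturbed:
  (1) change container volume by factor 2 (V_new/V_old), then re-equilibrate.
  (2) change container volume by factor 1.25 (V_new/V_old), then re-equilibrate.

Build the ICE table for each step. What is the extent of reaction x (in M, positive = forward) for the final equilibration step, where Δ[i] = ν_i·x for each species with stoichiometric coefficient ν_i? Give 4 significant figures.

x = 0.04664 M

Q₀ = 1.0651e-05 vs Keq = 0.238 ⇒ Q<K, forward
Step 1:
                  J         G         B
  Initial      3.38    0.1914   0.09942
  Change    -0.3112    0.6225    0.9337
  Equil       3.069    0.8139     1.033
  solve Keq expr → x = 0.3112; check Q = 0.238
Then change container volume by factor 2 (V_new/V_old).
Step 2:
                  J         G         B
  Initial     1.534    0.4069    0.5166
  Change    -0.1305     0.261    0.3915
  Equil       1.404     0.668    0.9081
  solve Keq expr → x = 0.1305; check Q = 0.238
Then change container volume by factor 1.25 (V_new/V_old).
Step 3:
                  J         G         B
  Initial     1.123    0.5344    0.7265
  Change   -0.04664   0.09328    0.1399
  Equil       1.076    0.6276    0.8664
  solve Keq expr → x = 0.04664; check Q = 0.238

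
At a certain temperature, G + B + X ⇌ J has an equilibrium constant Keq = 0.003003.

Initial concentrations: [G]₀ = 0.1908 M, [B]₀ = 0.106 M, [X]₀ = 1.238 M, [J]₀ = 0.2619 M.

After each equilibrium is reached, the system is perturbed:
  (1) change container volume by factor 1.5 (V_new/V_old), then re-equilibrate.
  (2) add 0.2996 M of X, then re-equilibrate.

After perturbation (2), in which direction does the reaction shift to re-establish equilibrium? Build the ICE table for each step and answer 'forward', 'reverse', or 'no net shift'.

Q₀ = 10.46 vs Keq = 0.003003 ⇒ Q>K, reverse
Step 1:
                   G          B          X          J
  init        0.1908      0.106      1.238     0.2619
  Δ           0.2612     0.2612     0.2612    -0.2612
  eq           0.452     0.3672      1.499 7.4704e-04
  solve Keq expr → x = -0.2612; check Q = 0.003003
Then change container volume by factor 1.5 (V_new/V_old).
Step 2:
                   G          B          X          J
  init        0.3013     0.2448     0.9994 4.9802e-04
  Δ       2.7617e-04 2.7617e-04 2.7617e-04 -2.7617e-04
  eq          0.3016      0.245     0.9997 2.2186e-04
  solve Keq expr → x = -2.7617e-04; check Q = 0.003003
Then add 0.2996 M of X.
Step 3:
                   G          B          X          J
  init        0.3016      0.245      1.299 2.2186e-04
  Δ       -6.6332e-05 -6.6332e-05 -6.6332e-05 6.6332e-05
  eq          0.3015      0.245      1.299 2.8819e-04
  solve Keq expr → x = 6.6332e-05; check Q = 0.003003

Direction: forward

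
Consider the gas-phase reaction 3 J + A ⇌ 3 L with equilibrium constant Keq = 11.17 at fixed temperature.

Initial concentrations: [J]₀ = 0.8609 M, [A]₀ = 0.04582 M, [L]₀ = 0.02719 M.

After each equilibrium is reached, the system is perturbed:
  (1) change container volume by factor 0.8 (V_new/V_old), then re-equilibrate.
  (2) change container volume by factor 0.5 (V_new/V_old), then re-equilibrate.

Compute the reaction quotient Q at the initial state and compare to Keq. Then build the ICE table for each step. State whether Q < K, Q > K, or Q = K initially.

Q₀ = 6.8757e-04 vs Keq = 11.17 ⇒ Q<K, forward
Step 1:
                   J          A          L
  init        0.8609    0.04582    0.02719
  Δ          -0.1345   -0.04483     0.1345
  eq          0.7264 9.8730e-04     0.1617
  solve Keq expr → x = 0.04483; check Q = 11.17
Then change container volume by factor 0.8 (V_new/V_old).
Step 2:
                   J          A          L
  init         0.908   0.001234     0.2021
  Δ       -7.0253e-04 -2.3418e-04 7.0253e-04
  eq          0.9073 9.9995e-04     0.2028
  solve Keq expr → x = 2.3418e-04; check Q = 11.17
Then change container volume by factor 0.5 (V_new/V_old).
Step 3:
                   J          A          L
  init         1.815      0.002     0.4056
  Δ         -0.00292 -9.7326e-04    0.00292
  eq           1.812   0.001027     0.4085
  solve Keq expr → x = 9.7326e-04; check Q = 11.17

Q₀ = 6.8757e-04; Q < K (proceeds forward)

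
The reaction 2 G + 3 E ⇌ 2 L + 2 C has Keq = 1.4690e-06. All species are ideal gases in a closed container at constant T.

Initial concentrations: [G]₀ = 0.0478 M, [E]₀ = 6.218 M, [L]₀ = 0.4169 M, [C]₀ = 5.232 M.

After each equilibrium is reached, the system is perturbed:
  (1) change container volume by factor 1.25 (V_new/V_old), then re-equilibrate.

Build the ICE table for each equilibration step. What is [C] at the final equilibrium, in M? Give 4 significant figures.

[C]_eq = 3.854 M

Q₀ = 8.661 vs Keq = 1.4690e-06 ⇒ Q>K, reverse
Step 1:
                   G          E          L          C
  I           0.0478      6.218     0.4169      5.232
  C           0.4148     0.6222    -0.4148    -0.4148
  E           0.4626       6.84   0.002082      4.817
  solve Keq expr → x = -0.2074; check Q = 1.4690e-06
Then change container volume by factor 1.25 (V_new/V_old).
Step 2:
                   G          E          L          C
  I           0.3701      5.472   0.001666      3.854
  C       1.7499e-04 2.6248e-04 -1.7499e-04 -1.7499e-04
  E           0.3703      5.472   0.001491      3.854
  solve Keq expr → x = -8.7494e-05; check Q = 1.4690e-06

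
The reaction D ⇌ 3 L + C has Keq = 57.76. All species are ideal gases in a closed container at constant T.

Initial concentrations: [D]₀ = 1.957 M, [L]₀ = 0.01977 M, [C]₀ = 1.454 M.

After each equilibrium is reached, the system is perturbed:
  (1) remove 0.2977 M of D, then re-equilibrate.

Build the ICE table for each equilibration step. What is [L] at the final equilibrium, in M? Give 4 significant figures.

[L]_eq = 2.674 M

Q₀ = 5.7411e-06 vs Keq = 57.76 ⇒ Q<K, forward
Step 1:
                    D           L           C
  I             1.957     0.01977       1.454
  C           -0.9552       2.865      0.9552
  E             1.002       2.885       2.409
  solve Keq expr → x = 0.9552; check Q = 57.76
Then remove 0.2977 M of D.
Step 2:
                    D           L           C
  I            0.7041       2.885       2.409
  C           0.07032      -0.211    -0.07032
  E            0.7745       2.674       2.339
  solve Keq expr → x = -0.07032; check Q = 57.76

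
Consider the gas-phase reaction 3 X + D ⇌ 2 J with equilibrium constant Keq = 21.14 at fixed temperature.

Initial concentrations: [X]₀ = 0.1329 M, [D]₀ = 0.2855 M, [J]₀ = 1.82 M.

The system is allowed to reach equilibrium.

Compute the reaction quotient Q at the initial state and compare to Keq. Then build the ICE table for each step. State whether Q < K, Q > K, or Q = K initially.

Q₀ = 4943; Q > K (proceeds reverse)

Q₀ = 4943 vs Keq = 21.14 ⇒ Q>K, reverse
Step 1:
                   X          D          J
  init        0.1329     0.2855       1.82
  Δ           0.4857     0.1619    -0.3238
  eq          0.6186     0.4474      1.496
  solve Keq expr → x = -0.1619; check Q = 21.14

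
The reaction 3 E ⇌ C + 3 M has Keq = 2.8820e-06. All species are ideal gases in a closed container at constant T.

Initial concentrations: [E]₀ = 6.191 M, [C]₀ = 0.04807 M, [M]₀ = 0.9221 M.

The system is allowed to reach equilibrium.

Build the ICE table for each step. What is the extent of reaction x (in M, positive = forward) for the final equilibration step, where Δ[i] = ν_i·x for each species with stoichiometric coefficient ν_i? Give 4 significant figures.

Q₀ = 1.5883e-04 vs Keq = 2.8820e-06 ⇒ Q>K, reverse
Step 1:
                   E          C          M
  init         6.191    0.04807     0.9221
  Δ           0.1396   -0.04654    -0.1396
  eq           6.331   0.001526     0.7825
  solve Keq expr → x = -0.04654; check Q = 2.8820e-06

x = -0.04654 M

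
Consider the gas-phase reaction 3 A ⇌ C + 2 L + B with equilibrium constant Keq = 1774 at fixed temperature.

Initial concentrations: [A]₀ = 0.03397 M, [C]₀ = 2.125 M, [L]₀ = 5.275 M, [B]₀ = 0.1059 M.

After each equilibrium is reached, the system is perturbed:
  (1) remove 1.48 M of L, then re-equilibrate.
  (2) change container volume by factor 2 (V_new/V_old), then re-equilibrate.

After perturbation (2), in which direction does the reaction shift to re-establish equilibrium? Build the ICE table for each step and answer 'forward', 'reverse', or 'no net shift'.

Q₀ = 1.5974e+05 vs Keq = 1774 ⇒ Q>K, reverse
Step 1:
                    A           C           L           B
  init        0.03397       2.125       5.275      0.1059
  Δ           0.09871     -0.0329    -0.06581     -0.0329
  eq           0.1327       2.092       5.209       0.073
  solve Keq expr → x = -0.0329; check Q = 1774
Then remove 1.48 M of L.
Step 2:
                    A           C           L           B
  init         0.1327       2.092       3.729       0.073
  Δ          -0.02255    0.007517     0.01503    0.007517
  eq           0.1101         2.1       3.744     0.08051
  solve Keq expr → x = 0.007517; check Q = 1774
Then change container volume by factor 2 (V_new/V_old).
Step 3:
                    A           C           L           B
  init        0.05507        1.05       1.872     0.04026
  Δ          -0.01003    0.003343    0.006685    0.003343
  eq          0.04504       1.053       1.879      0.0436
  solve Keq expr → x = 0.003343; check Q = 1774

Direction: forward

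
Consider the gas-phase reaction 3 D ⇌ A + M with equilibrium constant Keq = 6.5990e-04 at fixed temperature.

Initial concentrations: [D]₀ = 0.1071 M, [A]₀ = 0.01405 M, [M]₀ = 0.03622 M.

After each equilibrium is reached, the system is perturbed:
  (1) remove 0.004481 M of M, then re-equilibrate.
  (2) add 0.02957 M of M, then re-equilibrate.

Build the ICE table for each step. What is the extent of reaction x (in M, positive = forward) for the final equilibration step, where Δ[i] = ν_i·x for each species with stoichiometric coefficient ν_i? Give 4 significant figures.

x = -7.6021e-05 M

Q₀ = 0.4142 vs Keq = 6.5990e-04 ⇒ Q>K, reverse
Step 1:
                    D           A           M
  Initial      0.1071     0.01405     0.03622
  Change      0.04186    -0.01395    -0.01395
  Equil         0.149  9.7943e-05     0.02227
  solve Keq expr → x = -0.01395; check Q = 6.5990e-04
Then remove 0.004481 M of M.
Step 2:
                    D           A           M
  Initial       0.149  9.7943e-05     0.01779
  Change  -7.2981e-05  2.4327e-05  2.4327e-05
  Equil        0.1489  1.2227e-04     0.01781
  solve Keq expr → x = 2.4327e-05; check Q = 6.5990e-04
Then add 0.02957 M of M.
Step 3:
                    D           A           M
  Initial      0.1489  1.2227e-04     0.04738
  Change   2.2806e-04 -7.6021e-05 -7.6021e-05
  Equil        0.1491  4.6249e-05     0.04731
  solve Keq expr → x = -7.6021e-05; check Q = 6.5990e-04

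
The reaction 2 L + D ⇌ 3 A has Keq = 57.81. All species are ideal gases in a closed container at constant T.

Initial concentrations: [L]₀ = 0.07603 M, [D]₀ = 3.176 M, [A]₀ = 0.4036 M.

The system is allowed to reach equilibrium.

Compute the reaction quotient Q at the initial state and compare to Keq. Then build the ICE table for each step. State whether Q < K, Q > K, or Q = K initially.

Q₀ = 3.581 vs Keq = 57.81 ⇒ Q<K, forward
Step 1:
                   L          D          A
  init       0.07603      3.176     0.4036
  Δ         -0.05134   -0.02567    0.07701
  eq         0.02469       3.15     0.4806
  solve Keq expr → x = 0.02567; check Q = 57.81

Q₀ = 3.581; Q < K (proceeds forward)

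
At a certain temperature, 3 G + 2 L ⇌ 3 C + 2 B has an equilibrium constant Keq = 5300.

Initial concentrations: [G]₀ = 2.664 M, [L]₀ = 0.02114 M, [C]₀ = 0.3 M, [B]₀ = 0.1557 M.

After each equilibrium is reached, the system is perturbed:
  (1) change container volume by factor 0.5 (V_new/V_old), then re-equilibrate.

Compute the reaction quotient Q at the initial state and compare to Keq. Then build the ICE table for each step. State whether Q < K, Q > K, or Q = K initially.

Q₀ = 0.07747 vs Keq = 5300 ⇒ Q<K, forward
Step 1:
                  G         L         C         B
  I           2.664   0.02114       0.3    0.1557
  C        -0.03155  -0.02103   0.03155   0.02103
  E           2.632 1.0851e-04    0.3315    0.1767
  solve Keq expr → x = 0.01052; check Q = 5300
Then change container volume by factor 0.5 (V_new/V_old).
Step 2:
                  G         L         C         B
  I           5.265 2.1701e-04    0.6631    0.3535
  C               0         0         0         0
  E           5.265 2.1701e-04    0.6631    0.3535
  solve Keq expr → x = 0; check Q = 5300

Q₀ = 0.07747; Q < K (proceeds forward)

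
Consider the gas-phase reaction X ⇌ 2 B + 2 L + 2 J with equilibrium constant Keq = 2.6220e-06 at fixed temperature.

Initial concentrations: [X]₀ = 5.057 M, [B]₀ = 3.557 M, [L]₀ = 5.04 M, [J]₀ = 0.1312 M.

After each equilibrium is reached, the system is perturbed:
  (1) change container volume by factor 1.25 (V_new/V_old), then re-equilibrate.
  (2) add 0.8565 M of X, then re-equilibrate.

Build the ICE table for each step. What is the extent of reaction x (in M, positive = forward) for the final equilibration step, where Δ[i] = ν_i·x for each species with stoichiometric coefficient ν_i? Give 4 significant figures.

x = 1.5153e-05 M

Q₀ = 1.094 vs Keq = 2.6220e-06 ⇒ Q>K, reverse
Step 1:
                    X           B           L           J
  I             5.057       3.557        5.04      0.1312
  C           0.06549      -0.131      -0.131      -0.131
  E             5.122       3.426       4.909  2.1791e-04
  solve Keq expr → x = -0.06549; check Q = 2.6220e-06
Then change container volume by factor 1.25 (V_new/V_old).
Step 2:
                    X           B           L           J
  I             4.098       2.741       3.927  1.7433e-04
  C       -6.5091e-05  1.3018e-04  1.3018e-04  1.3018e-04
  E             4.098       2.741       3.927  3.0451e-04
  solve Keq expr → x = 6.5091e-05; check Q = 2.6220e-06
Then add 0.8565 M of X.
Step 3:
                    X           B           L           J
  I             4.954       2.741       3.927  3.0451e-04
  C       -1.5153e-05  3.0307e-05  3.0307e-05  3.0307e-05
  E             4.954       2.741       3.927  3.3482e-04
  solve Keq expr → x = 1.5153e-05; check Q = 2.6220e-06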